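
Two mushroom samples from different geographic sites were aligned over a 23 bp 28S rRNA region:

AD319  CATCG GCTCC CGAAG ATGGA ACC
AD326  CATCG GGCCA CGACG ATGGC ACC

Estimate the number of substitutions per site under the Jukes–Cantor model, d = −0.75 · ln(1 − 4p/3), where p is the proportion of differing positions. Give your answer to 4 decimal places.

0.2567

Mismatches occur at site 7 (C→G), site 8 (T→C), site 10 (C→A), site 14 (A→C), site 20 (A→C).
p = 5/23 = 0.217391.
d = −0.75 · ln(1 − (4/3)·0.217391) = −0.75 · ln(0.710145) = −0.75 · (-0.342286) = 0.2567.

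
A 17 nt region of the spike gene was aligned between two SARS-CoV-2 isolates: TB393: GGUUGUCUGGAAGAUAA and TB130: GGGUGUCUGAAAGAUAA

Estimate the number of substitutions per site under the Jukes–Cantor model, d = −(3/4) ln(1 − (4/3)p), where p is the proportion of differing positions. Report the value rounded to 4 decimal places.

0.1280

Mismatches occur at site 3 (U/G), site 10 (G/A).
p = 2/17 = 0.117647.
d = −0.75 · ln(1 − (4/3)·0.117647) = −0.75 · ln(0.843137) = −0.75 · (-0.170626) = 0.1280.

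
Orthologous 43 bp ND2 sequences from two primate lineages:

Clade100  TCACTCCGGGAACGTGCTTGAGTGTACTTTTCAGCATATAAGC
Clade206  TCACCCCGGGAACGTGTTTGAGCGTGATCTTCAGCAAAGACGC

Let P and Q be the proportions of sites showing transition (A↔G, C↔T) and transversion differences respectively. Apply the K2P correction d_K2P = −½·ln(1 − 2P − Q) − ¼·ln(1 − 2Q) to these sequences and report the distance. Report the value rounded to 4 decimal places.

0.2484

The sequences differ at positions 5 (T/C, transition), 17 (C/T, transition), 23 (T/C, transition), 26 (A/G, transition), 27 (C/A, transversion), 29 (T/C, transition), 37 (T/A, transversion), 39 (T/G, transversion), 41 (A/C, transversion).
Of the 9 differences, 5 transitions and 4 transversions over 43 sites: P = 5/43 = 0.116279, Q = 4/43 = 0.093023.
d = −0.5·ln(0.674419) − 0.25·ln(0.813954) = −0.5·(-0.393904) − 0.25·(-0.205851) = 0.2484.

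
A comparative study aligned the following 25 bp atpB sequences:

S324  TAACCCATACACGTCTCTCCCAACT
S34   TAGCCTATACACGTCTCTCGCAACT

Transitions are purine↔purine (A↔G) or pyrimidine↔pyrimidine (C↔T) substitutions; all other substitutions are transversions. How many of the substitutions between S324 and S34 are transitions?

Mismatches occur at site 3 (A→G, transition), site 6 (C→T, transition), site 20 (C→G, transversion).
Of the 3 differences, 2 transitions and 1 transversion, so the answer is 2.

2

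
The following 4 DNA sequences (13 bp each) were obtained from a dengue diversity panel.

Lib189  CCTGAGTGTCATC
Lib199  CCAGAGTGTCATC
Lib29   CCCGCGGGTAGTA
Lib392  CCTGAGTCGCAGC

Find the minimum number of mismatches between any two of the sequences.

Pairwise Hamming distances:
  Lib189 vs Lib199: 1
  Lib189 vs Lib29: 6
  Lib189 vs Lib392: 3
  Lib199 vs Lib29: 6
  Lib199 vs Lib392: 4
  Lib29 vs Lib392: 9
The smallest is 1, between Lib189 and Lib199.

1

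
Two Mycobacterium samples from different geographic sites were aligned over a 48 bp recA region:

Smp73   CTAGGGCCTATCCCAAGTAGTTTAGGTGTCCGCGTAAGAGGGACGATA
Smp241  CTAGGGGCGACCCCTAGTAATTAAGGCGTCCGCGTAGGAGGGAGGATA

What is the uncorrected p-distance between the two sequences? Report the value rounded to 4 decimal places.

0.1875

Differing sites — 7:C/G; 9:T/G; 11:T/C; 15:A/T; 20:G/A; 23:T/A; 27:T/C; 37:A/G; 44:C/G.
There are 9 differences over 48 sites, so p = 9/48 = 0.1875.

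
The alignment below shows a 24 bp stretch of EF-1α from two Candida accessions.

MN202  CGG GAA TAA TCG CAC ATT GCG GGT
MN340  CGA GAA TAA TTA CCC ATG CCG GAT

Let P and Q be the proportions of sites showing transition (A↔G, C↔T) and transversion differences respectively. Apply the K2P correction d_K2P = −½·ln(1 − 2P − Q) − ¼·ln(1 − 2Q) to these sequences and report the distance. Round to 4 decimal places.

Differing sites — 3:G/A (Ti); 11:C/T (Ti); 12:G/A (Ti); 14:A/C (Tv); 18:T/G (Tv); 19:G/C (Tv); 23:G/A (Ti).
Of the 7 differences, 4 transitions and 3 transversions over 24 sites: P = 4/24 = 0.166667, Q = 3/24 = 0.125000.
d = −0.5·ln(0.541666) − 0.25·ln(0.750000) = −0.5·(-0.613106) − 0.25·(-0.287682) = 0.3785.

0.3785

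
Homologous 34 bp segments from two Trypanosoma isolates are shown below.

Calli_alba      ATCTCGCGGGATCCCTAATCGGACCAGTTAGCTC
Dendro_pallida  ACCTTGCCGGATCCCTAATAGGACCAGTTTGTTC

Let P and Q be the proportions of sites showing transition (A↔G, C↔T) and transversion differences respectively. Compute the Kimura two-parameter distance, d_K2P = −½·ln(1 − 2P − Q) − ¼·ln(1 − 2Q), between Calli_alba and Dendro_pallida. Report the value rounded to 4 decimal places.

The sequences differ at positions 2 (T/C, transition), 5 (C/T, transition), 8 (G/C, transversion), 20 (C/A, transversion), 30 (A/T, transversion), 32 (C/T, transition).
Of the 6 differences, 3 transitions and 3 transversions over 34 sites: P = 3/34 = 0.088235, Q = 3/34 = 0.088235.
d = −0.5·ln(0.735295) − 0.25·ln(0.823530) = −0.5·(-0.307483) − 0.25·(-0.194155) = 0.2023.

0.2023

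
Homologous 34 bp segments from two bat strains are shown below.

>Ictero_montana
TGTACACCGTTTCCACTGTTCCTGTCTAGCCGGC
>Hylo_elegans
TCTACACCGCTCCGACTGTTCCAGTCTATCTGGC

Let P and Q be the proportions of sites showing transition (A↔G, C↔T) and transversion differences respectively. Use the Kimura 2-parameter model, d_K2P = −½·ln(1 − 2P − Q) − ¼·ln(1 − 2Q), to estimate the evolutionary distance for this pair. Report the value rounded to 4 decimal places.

Differing sites — 2:G/C (Tv); 10:T/C (Ti); 12:T/C (Ti); 14:C/G (Tv); 23:T/A (Tv); 29:G/T (Tv); 31:C/T (Ti).
Of the 7 differences, 3 transitions and 4 transversions over 34 sites: P = 3/34 = 0.088235, Q = 4/34 = 0.117647.
d = −0.5·ln(0.705883) − 0.25·ln(0.764706) = −0.5·(-0.348306) − 0.25·(-0.268264) = 0.2412.

0.2412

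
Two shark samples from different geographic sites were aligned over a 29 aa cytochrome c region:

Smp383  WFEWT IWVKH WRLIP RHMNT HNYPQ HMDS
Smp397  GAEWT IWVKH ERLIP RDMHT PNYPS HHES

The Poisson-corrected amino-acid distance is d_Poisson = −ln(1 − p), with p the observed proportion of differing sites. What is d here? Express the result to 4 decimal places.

Mismatches occur at site 1 (W↔G), site 2 (F↔A), site 11 (W↔E), site 17 (H↔D), site 19 (N↔H), site 21 (H↔P), site 25 (Q↔S), site 27 (M↔H), site 28 (D↔E).
p = 9/29 = 0.310345.
d = −ln(1 − 0.310345) = −ln(0.689655) = 0.3716.

0.3716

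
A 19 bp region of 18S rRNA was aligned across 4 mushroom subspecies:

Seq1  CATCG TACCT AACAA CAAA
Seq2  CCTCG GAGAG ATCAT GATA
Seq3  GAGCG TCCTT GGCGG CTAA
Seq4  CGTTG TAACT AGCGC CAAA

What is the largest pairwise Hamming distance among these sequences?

15

Pairwise Hamming distances:
  Seq1 vs Seq2: 9
  Seq1 vs Seq3: 9
  Seq1 vs Seq4: 6
  Seq2 vs Seq3: 15
  Seq2 vs Seq4: 11
  Seq3 vs Seq4: 10
The largest is 15, between Seq2 and Seq3.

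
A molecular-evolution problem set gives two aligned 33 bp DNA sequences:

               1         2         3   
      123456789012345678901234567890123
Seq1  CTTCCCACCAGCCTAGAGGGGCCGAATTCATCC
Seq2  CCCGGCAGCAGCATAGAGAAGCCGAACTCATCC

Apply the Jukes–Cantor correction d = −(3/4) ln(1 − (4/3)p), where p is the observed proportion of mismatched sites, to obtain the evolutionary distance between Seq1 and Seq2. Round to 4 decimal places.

0.3390

Mismatches occur at site 2 (T↔C), site 3 (T↔C), site 4 (C↔G), site 5 (C↔G), site 8 (C↔G), site 13 (C↔A), site 19 (G↔A), site 20 (G↔A), site 27 (T↔C).
p = 9/33 = 0.272727.
d = −0.75 · ln(1 − (4/3)·0.272727) = −0.75 · ln(0.636364) = −0.75 · (-0.451985) = 0.3390.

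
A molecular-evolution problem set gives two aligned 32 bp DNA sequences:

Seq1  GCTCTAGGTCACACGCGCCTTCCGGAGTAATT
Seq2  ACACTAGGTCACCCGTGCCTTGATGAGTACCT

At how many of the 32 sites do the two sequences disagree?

9

The sequences differ at positions 1 (G/A), 3 (T/A), 13 (A/C), 16 (C/T), 22 (C/G), 23 (C/A), 24 (G/T), 30 (A/C), 31 (T/C).
That gives 9 mismatches out of 32 aligned sites, so the Hamming distance is 9.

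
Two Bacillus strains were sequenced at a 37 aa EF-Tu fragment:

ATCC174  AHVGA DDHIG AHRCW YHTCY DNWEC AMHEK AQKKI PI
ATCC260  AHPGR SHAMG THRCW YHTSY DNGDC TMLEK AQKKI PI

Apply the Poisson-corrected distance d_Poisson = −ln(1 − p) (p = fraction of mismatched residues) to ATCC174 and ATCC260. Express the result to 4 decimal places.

Differing sites — 3:V/P; 5:A/R; 6:D/S; 7:D/H; 8:H/A; 9:I/M; 11:A/T; 19:C/S; 23:W/G; 24:E/D; 26:A/T; 28:H/L.
p = 12/37 = 0.324324.
d = −ln(1 − 0.324324) = −ln(0.675676) = 0.3920.

0.3920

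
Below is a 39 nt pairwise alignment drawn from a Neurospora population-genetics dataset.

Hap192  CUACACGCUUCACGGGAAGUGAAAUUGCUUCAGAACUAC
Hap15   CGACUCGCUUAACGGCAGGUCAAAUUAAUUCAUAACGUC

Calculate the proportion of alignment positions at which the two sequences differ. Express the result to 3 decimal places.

The sequences differ at positions 2 (U/G), 5 (A/U), 11 (C/A), 16 (G/C), 18 (A/G), 21 (G/C), 27 (G/A), 28 (C/A), 33 (G/U), 37 (U/G), 38 (A/U).
There are 11 differences over 39 sites, so p = 11/39 = 0.282.

0.282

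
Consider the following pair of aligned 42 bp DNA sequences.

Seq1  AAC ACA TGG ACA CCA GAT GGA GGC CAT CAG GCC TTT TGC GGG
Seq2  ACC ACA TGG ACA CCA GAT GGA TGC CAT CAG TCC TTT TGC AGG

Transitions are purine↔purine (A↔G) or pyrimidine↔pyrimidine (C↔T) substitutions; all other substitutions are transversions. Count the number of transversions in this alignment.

Mismatches occur at site 2 (A→C, transversion), site 22 (G→T, transversion), site 31 (G→T, transversion), site 40 (G→A, transition).
Of the 4 differences, 1 transition and 3 transversions, so the answer is 3.

3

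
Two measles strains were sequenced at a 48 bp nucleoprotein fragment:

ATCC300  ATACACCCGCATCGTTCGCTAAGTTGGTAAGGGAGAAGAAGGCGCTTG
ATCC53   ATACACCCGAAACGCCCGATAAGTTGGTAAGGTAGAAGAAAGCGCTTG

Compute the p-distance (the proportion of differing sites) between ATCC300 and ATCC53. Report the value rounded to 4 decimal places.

Mismatches occur at site 10 (C↔A), site 12 (T↔A), site 15 (T↔C), site 16 (T↔C), site 19 (C↔A), site 33 (G↔T), site 41 (G↔A).
There are 7 differences over 48 sites, so p = 7/48 = 0.1458.

0.1458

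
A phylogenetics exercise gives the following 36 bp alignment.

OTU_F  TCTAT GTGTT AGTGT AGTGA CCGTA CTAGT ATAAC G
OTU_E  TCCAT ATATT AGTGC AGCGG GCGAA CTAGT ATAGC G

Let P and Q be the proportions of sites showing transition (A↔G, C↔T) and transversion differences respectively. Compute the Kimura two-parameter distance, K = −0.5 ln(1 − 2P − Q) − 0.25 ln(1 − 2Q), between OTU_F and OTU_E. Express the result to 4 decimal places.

Mismatches occur at site 3 (T↔C, transition), site 6 (G↔A, transition), site 8 (G↔A, transition), site 15 (T↔C, transition), site 18 (T↔C, transition), site 20 (A↔G, transition), site 21 (C↔G, transversion), site 24 (T↔A, transversion), site 34 (A↔G, transition).
Of the 9 differences, 7 transitions and 2 transversions over 36 sites: P = 7/36 = 0.194444, Q = 2/36 = 0.055556.
d = −0.5·ln(0.555556) − 0.25·ln(0.888888) = −0.5·(-0.587786) − 0.25·(-0.117784) = 0.3233.

0.3233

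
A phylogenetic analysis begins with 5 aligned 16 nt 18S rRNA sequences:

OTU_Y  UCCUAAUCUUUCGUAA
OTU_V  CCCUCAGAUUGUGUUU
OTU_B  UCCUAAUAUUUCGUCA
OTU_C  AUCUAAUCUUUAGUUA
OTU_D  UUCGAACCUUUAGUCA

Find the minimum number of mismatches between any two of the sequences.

Pairwise Hamming distances:
  OTU_Y vs OTU_V: 8
  OTU_Y vs OTU_B: 2
  OTU_Y vs OTU_C: 4
  OTU_Y vs OTU_D: 5
  OTU_V vs OTU_B: 7
  OTU_V vs OTU_C: 8
  OTU_V vs OTU_D: 10
  OTU_B vs OTU_C: 5
  OTU_B vs OTU_D: 5
  OTU_C vs OTU_D: 4
The smallest is 2, between OTU_Y and OTU_B.

2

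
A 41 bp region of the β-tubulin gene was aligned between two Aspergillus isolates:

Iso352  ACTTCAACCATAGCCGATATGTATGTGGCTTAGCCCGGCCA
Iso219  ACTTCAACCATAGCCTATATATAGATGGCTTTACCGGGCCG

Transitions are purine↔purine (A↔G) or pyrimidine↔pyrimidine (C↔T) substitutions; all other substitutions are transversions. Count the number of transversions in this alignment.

Mismatches occur at site 16 (G/T, transversion), site 21 (G/A, transition), site 24 (T/G, transversion), site 25 (G/A, transition), site 32 (A/T, transversion), site 33 (G/A, transition), site 36 (C/G, transversion), site 41 (A/G, transition).
Of the 8 differences, 4 transitions and 4 transversions, so the answer is 4.

4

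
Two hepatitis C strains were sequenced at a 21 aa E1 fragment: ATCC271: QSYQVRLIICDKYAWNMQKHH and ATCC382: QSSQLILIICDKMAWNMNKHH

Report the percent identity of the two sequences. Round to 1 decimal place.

76.2%

The sequences differ at positions 3 (Y/S), 5 (V/L), 6 (R/I), 13 (Y/M), 18 (Q/N).
16 of the 21 sites match, so the percent identity is 16/21 × 100 = 76.2%.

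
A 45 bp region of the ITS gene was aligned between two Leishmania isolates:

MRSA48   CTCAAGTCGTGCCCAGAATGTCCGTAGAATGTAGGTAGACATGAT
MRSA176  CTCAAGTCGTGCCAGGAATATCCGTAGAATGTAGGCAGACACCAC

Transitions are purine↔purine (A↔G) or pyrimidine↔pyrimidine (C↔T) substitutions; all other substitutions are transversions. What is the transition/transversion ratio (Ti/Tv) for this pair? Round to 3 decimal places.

2.500

Differing sites — 14:C/A (Tv); 15:A/G (Ti); 20:G/A (Ti); 36:T/C (Ti); 42:T/C (Ti); 43:G/C (Tv); 45:T/C (Ti).
Of the 7 differences, 5 transitions and 2 transversions, so Ti/Tv = 5/2 = 2.500.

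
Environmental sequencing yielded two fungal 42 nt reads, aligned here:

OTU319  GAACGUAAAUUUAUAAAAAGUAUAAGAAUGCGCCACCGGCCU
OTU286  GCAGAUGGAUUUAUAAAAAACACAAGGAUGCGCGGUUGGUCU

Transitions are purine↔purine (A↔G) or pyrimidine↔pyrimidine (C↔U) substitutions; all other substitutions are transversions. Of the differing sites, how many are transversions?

3

Mismatches occur at site 2 (A→C, transversion), site 4 (C→G, transversion), site 5 (G→A, transition), site 7 (A→G, transition), site 8 (A→G, transition), site 20 (G→A, transition), site 21 (U→C, transition), site 23 (U→C, transition), site 27 (A→G, transition), site 34 (C→G, transversion), site 35 (A→G, transition), site 36 (C→U, transition), site 37 (C→U, transition), site 40 (C→U, transition).
Of the 14 differences, 11 transitions and 3 transversions, so the answer is 3.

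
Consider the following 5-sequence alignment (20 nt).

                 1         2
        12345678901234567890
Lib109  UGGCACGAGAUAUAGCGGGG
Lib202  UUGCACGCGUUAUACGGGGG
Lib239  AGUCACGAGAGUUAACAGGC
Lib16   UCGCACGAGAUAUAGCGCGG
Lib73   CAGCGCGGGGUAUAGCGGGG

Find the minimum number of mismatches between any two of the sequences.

Pairwise Hamming distances:
  Lib109 vs Lib202: 5
  Lib109 vs Lib239: 7
  Lib109 vs Lib16: 2
  Lib109 vs Lib73: 5
  Lib202 vs Lib239: 11
  Lib202 vs Lib16: 6
  Lib202 vs Lib73: 7
  Lib239 vs Lib16: 9
  Lib239 vs Lib73: 11
  Lib16 vs Lib73: 6
The smallest is 2, between Lib109 and Lib16.

2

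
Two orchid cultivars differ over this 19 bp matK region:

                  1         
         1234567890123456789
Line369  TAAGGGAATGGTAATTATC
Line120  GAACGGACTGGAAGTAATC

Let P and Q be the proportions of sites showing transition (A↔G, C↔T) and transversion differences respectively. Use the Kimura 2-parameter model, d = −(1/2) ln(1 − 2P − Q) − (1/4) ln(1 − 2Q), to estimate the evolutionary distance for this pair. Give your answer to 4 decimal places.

Differing sites — 1:T/G (Tv); 4:G/C (Tv); 8:A/C (Tv); 12:T/A (Tv); 14:A/G (Ti); 16:T/A (Tv).
Of the 6 differences, 1 transition and 5 transversions over 19 sites: P = 1/19 = 0.052632, Q = 5/19 = 0.263158.
d = −0.5·ln(0.631578) − 0.25·ln(0.473684) = −0.5·(-0.459534) − 0.25·(-0.747215) = 0.4166.

0.4166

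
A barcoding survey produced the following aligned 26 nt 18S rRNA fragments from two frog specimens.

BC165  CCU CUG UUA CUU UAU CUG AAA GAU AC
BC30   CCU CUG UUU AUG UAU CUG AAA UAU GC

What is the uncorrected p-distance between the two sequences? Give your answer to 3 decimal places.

Differing sites — 9:A/U; 10:C/A; 12:U/G; 22:G/U; 25:A/G.
There are 5 differences over 26 sites, so p = 5/26 = 0.192.

0.192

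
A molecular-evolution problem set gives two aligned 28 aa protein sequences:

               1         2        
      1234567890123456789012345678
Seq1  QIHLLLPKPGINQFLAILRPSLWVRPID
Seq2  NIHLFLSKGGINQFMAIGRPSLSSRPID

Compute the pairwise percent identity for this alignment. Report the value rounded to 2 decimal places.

71.43%

Mismatches occur at site 1 (Q→N), site 5 (L→F), site 7 (P→S), site 9 (P→G), site 15 (L→M), site 18 (L→G), site 23 (W→S), site 24 (V→S).
20 of the 28 sites match, so the percent identity is 20/28 × 100 = 71.43%.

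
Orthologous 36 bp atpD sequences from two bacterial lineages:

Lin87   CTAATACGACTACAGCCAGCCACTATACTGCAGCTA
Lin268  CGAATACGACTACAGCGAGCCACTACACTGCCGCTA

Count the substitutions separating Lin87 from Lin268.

The sequences differ at positions 2 (T/G), 17 (C/G), 26 (T/C), 32 (A/C).
That gives 4 mismatches out of 36 aligned sites, so the Hamming distance is 4.

4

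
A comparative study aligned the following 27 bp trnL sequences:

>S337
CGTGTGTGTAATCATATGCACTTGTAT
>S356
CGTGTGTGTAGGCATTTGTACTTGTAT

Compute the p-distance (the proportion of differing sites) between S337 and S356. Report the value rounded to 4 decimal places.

0.1481

The sequences differ at positions 11 (A/G), 12 (T/G), 16 (A/T), 19 (C/T).
There are 4 differences over 27 sites, so p = 4/27 = 0.1481.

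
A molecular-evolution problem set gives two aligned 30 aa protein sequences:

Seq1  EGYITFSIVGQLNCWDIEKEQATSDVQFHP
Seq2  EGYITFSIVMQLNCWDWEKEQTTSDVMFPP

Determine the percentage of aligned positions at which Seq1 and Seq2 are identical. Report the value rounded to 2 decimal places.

The sequences differ at positions 10 (G/M), 17 (I/W), 22 (A/T), 27 (Q/M), 29 (H/P).
25 of the 30 sites match, so the percent identity is 25/30 × 100 = 83.33%.

83.33%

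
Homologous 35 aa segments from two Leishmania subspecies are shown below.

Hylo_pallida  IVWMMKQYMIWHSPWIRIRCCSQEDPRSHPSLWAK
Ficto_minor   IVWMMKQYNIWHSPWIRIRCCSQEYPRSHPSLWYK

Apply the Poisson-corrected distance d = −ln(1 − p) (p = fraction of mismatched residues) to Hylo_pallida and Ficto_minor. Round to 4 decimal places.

0.0896

Mismatches occur at site 9 (M/N), site 25 (D/Y), site 34 (A/Y).
p = 3/35 = 0.085714.
d = −ln(1 − 0.085714) = −ln(0.914286) = 0.0896.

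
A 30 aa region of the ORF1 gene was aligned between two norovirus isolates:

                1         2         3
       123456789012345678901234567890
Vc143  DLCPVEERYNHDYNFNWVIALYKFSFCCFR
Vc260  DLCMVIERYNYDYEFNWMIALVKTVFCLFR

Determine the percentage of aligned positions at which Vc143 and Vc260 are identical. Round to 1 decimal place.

70.0%

Differing sites — 4:P/M; 6:E/I; 11:H/Y; 14:N/E; 18:V/M; 22:Y/V; 24:F/T; 25:S/V; 28:C/L.
21 of the 30 sites match, so the percent identity is 21/30 × 100 = 70.0%.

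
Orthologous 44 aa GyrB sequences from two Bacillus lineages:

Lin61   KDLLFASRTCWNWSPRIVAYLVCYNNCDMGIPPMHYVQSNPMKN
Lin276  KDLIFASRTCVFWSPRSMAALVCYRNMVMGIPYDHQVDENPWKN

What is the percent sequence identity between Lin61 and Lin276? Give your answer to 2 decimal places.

The sequences differ at positions 4 (L/I), 11 (W/V), 12 (N/F), 17 (I/S), 18 (V/M), 20 (Y/A), 25 (N/R), 27 (C/M), 28 (D/V), 33 (P/Y), 34 (M/D), 36 (Y/Q), 38 (Q/D), 39 (S/E), 42 (M/W).
29 of the 44 sites match, so the percent identity is 29/44 × 100 = 65.91%.

65.91%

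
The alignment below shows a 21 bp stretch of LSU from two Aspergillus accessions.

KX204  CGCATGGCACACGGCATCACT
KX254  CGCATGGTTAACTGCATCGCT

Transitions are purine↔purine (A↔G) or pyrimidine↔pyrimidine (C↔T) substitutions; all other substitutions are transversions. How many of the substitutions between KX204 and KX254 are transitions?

2

Mismatches occur at site 8 (C↔T, transition), site 9 (A↔T, transversion), site 10 (C↔A, transversion), site 13 (G↔T, transversion), site 19 (A↔G, transition).
Of the 5 differences, 2 transitions and 3 transversions, so the answer is 2.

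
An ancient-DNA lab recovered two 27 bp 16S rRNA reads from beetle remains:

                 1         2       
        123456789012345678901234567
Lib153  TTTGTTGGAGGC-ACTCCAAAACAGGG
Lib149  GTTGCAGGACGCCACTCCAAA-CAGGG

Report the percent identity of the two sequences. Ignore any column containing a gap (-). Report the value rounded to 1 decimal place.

Excluding the 2 gap columns leaves 25 comparable sites.
Mismatches occur at site 1 (T↔G), site 5 (T↔C), site 6 (T↔A), site 10 (G↔C).
21 of the 25 comparable sites match, so the percent identity is 21/25 × 100 = 84.0%.

84.0%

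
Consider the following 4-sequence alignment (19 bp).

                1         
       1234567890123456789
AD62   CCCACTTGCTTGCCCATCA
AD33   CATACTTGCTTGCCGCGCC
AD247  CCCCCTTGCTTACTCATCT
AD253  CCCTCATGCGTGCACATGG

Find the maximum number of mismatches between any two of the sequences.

11

Pairwise Hamming distances:
  AD62 vs AD33: 6
  AD62 vs AD247: 4
  AD62 vs AD253: 6
  AD33 vs AD247: 9
  AD33 vs AD253: 11
  AD247 vs AD253: 7
The largest is 11, between AD33 and AD253.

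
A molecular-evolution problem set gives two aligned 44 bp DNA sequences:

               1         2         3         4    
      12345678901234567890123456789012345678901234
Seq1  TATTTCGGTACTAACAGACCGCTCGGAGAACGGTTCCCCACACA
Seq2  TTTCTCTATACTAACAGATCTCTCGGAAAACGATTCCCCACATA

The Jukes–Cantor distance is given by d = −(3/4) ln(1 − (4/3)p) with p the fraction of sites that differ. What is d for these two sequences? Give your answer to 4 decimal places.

Differing sites — 2:A/T; 4:T/C; 7:G/T; 8:G/A; 19:C/T; 21:G/T; 28:G/A; 33:G/A; 43:C/T.
p = 9/44 = 0.204545.
d = −0.75 · ln(1 − (4/3)·0.204545) = −0.75 · ln(0.727273) = −0.75 · (-0.318453) = 0.2388.

0.2388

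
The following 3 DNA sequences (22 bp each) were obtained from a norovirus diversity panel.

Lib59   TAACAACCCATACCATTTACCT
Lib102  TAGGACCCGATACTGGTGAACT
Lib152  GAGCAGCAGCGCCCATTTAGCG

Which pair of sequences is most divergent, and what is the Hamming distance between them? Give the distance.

13

Pairwise Hamming distances:
  Lib59 vs Lib102: 9
  Lib59 vs Lib152: 10
  Lib102 vs Lib152: 13
The largest is 13, between Lib102 and Lib152.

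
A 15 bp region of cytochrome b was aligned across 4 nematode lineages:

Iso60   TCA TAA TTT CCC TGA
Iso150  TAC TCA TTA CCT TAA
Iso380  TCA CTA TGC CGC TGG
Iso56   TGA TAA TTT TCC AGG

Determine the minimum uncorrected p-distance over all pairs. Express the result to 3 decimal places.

0.267

Pairwise Hamming distances:
  Iso60 vs Iso150: 6
  Iso60 vs Iso380: 6
  Iso60 vs Iso56: 4
  Iso150 vs Iso380: 10
  Iso150 vs Iso56: 9
  Iso380 vs Iso56: 8
The smallest is 4 mismatches, between Iso60 and Iso56; p = 4/15 = 0.267.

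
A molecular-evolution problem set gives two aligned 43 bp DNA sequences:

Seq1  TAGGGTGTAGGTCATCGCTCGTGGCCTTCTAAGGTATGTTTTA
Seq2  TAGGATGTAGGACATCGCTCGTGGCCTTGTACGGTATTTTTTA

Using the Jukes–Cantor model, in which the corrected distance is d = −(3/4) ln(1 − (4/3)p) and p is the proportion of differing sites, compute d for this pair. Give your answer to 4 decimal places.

0.1263

Differing sites — 5:G/A; 12:T/A; 29:C/G; 32:A/C; 38:G/T.
p = 5/43 = 0.116279.
d = −0.75 · ln(1 − (4/3)·0.116279) = −0.75 · ln(0.844961) = −0.75 · (-0.168465) = 0.1263.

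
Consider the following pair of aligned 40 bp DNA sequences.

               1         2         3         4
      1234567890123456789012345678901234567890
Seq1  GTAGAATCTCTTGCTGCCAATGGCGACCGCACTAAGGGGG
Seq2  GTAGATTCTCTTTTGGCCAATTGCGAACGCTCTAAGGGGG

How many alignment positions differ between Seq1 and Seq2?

7

The sequences differ at positions 6 (A/T), 13 (G/T), 14 (C/T), 15 (T/G), 22 (G/T), 27 (C/A), 31 (A/T).
That gives 7 mismatches out of 40 aligned sites, so the Hamming distance is 7.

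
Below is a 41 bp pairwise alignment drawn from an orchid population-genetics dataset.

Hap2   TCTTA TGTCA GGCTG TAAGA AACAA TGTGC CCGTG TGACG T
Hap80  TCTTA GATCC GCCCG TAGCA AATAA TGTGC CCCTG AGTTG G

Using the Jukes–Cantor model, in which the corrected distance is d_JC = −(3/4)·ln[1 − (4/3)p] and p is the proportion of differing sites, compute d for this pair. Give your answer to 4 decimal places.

Differing sites — 6:T/G; 7:G/A; 10:A/C; 12:G/C; 14:T/C; 18:A/G; 19:G/C; 23:C/T; 33:G/C; 36:T/A; 38:A/T; 39:C/T; 41:T/G.
p = 13/41 = 0.317073.
d = −0.75 · ln(1 − (4/3)·0.317073) = −0.75 · ln(0.577236) = −0.75 · (-0.549504) = 0.4121.

0.4121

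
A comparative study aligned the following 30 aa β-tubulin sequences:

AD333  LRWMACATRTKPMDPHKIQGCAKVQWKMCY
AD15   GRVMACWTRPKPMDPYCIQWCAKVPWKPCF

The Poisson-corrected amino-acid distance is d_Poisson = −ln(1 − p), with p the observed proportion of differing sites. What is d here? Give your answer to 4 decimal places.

0.4055

Mismatches occur at site 1 (L↔G), site 3 (W↔V), site 7 (A↔W), site 10 (T↔P), site 16 (H↔Y), site 17 (K↔C), site 20 (G↔W), site 25 (Q↔P), site 28 (M↔P), site 30 (Y↔F).
p = 10/30 = 0.333333.
d = −ln(1 − 0.333333) = −ln(0.666667) = 0.4055.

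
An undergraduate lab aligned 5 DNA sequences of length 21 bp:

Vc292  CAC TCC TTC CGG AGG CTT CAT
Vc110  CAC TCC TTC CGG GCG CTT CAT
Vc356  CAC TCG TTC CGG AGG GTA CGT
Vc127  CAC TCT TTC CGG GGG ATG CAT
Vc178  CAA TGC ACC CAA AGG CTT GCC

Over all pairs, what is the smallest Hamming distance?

Pairwise Hamming distances:
  Vc292 vs Vc110: 2
  Vc292 vs Vc356: 4
  Vc292 vs Vc127: 4
  Vc292 vs Vc178: 9
  Vc110 vs Vc356: 6
  Vc110 vs Vc127: 4
  Vc110 vs Vc178: 11
  Vc356 vs Vc127: 5
  Vc356 vs Vc178: 12
  Vc127 vs Vc178: 13
The smallest is 2, between Vc292 and Vc110.

2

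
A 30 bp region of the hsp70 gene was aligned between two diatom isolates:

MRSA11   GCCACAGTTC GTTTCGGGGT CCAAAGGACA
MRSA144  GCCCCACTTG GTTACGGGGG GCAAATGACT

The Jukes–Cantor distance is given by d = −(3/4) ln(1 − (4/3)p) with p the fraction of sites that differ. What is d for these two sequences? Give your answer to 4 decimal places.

0.3295

Differing sites — 4:A/C; 7:G/C; 10:C/G; 14:T/A; 20:T/G; 21:C/G; 26:G/T; 30:A/T.
p = 8/30 = 0.266667.
d = −0.75 · ln(1 − (4/3)·0.266667) = −0.75 · ln(0.644444) = −0.75 · (-0.439367) = 0.3295.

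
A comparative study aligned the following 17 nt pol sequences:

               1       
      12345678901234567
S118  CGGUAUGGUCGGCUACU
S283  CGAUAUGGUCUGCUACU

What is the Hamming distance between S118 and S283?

Differing sites — 3:G/A; 11:G/U.
That gives 2 mismatches out of 17 aligned sites, so the Hamming distance is 2.

2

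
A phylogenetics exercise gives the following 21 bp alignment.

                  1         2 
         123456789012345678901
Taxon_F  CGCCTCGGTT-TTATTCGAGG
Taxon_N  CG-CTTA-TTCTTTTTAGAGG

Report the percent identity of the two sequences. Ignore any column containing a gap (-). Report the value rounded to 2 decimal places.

77.78%

Excluding the 3 gap columns leaves 18 comparable sites.
The sequences differ at positions 6 (C/T), 7 (G/A), 14 (A/T), 17 (C/A).
14 of the 18 comparable sites match, so the percent identity is 14/18 × 100 = 77.78%.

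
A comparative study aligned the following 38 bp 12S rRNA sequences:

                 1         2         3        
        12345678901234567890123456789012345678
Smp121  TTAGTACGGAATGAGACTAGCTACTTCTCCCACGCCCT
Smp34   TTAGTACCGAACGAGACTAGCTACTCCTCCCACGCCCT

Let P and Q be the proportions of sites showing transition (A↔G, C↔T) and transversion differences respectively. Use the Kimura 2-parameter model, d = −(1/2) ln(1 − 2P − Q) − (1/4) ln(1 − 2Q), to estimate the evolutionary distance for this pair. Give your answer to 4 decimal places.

0.0841

The sequences differ at positions 8 (G/C, transversion), 12 (T/C, transition), 26 (T/C, transition).
Of the 3 differences, 2 transitions and 1 transversion over 38 sites: P = 2/38 = 0.052632, Q = 1/38 = 0.026316.
d = −0.5·ln(0.868420) − 0.25·ln(0.947368) = −0.5·(-0.141080) − 0.25·(-0.054068) = 0.0841.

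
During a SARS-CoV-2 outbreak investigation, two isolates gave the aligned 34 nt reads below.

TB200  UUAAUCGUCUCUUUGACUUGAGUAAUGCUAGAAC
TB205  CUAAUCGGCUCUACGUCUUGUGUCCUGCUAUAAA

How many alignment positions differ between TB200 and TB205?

Differing sites — 1:U/C; 8:U/G; 13:U/A; 14:U/C; 16:A/U; 21:A/U; 24:A/C; 25:A/C; 31:G/U; 34:C/A.
That gives 10 mismatches out of 34 aligned sites, so the Hamming distance is 10.

10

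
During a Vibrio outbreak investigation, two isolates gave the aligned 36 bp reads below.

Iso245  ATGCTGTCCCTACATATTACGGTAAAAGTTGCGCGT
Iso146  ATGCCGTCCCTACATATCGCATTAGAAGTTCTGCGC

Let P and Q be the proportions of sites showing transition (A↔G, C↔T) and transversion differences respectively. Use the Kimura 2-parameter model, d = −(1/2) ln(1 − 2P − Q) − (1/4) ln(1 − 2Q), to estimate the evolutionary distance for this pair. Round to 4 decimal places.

The sequences differ at positions 5 (T/C, transition), 18 (T/C, transition), 19 (A/G, transition), 21 (G/A, transition), 22 (G/T, transversion), 25 (A/G, transition), 31 (G/C, transversion), 32 (C/T, transition), 36 (T/C, transition).
Of the 9 differences, 7 transitions and 2 transversions over 36 sites: P = 7/36 = 0.194444, Q = 2/36 = 0.055556.
d = −0.5·ln(0.555556) − 0.25·ln(0.888888) = −0.5·(-0.587786) − 0.25·(-0.117784) = 0.3233.

0.3233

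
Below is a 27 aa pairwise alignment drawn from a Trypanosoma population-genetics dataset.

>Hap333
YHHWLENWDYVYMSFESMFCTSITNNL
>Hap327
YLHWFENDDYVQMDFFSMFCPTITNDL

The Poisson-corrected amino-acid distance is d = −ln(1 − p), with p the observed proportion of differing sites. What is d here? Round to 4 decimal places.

0.4055

Differing sites — 2:H/L; 5:L/F; 8:W/D; 12:Y/Q; 14:S/D; 16:E/F; 21:T/P; 22:S/T; 26:N/D.
p = 9/27 = 0.333333.
d = −ln(1 − 0.333333) = −ln(0.666667) = 0.4055.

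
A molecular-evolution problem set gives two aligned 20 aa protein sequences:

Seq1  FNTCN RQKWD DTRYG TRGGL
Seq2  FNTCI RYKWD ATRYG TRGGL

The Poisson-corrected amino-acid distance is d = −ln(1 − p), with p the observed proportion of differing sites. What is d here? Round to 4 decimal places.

0.1625

Differing sites — 5:N/I; 7:Q/Y; 11:D/A.
p = 3/20 = 0.150000.
d = −ln(1 − 0.150000) = −ln(0.850000) = 0.1625.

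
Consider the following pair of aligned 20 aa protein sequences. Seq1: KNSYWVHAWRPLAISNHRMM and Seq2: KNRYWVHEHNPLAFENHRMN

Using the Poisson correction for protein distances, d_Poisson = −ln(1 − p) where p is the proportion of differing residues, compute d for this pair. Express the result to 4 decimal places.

Mismatches occur at site 3 (S↔R), site 8 (A↔E), site 9 (W↔H), site 10 (R↔N), site 14 (I↔F), site 15 (S↔E), site 20 (M↔N).
p = 7/20 = 0.350000.
d = −ln(1 − 0.350000) = −ln(0.650000) = 0.4308.

0.4308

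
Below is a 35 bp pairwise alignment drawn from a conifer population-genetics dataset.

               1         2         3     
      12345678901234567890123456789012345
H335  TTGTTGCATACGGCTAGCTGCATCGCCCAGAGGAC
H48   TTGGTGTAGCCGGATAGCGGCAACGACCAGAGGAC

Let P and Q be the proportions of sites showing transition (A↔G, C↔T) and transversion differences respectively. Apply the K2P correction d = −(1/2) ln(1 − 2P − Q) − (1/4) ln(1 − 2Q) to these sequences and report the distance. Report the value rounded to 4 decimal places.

Mismatches occur at site 4 (T/G, transversion), site 7 (C/T, transition), site 9 (T/G, transversion), site 10 (A/C, transversion), site 14 (C/A, transversion), site 19 (T/G, transversion), site 23 (T/A, transversion), site 26 (C/A, transversion).
Of the 8 differences, 1 transition and 7 transversions over 35 sites: P = 1/35 = 0.028571, Q = 7/35 = 0.200000.
d = −0.5·ln(0.742858) − 0.25·ln(0.600000) = −0.5·(-0.297250) − 0.25·(-0.510826) = 0.2763.

0.2763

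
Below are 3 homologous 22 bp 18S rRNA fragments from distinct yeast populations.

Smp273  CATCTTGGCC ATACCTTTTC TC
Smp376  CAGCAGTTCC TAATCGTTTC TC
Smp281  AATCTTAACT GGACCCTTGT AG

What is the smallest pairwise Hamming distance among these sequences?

Pairwise Hamming distances:
  Smp273 vs Smp376: 9
  Smp273 vs Smp281: 11
  Smp376 vs Smp281: 15
The smallest is 9, between Smp273 and Smp376.

9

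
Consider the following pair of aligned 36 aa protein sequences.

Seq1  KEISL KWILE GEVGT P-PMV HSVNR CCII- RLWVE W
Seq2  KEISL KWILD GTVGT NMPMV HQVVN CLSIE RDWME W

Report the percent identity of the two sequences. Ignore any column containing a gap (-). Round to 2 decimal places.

Excluding the 2 gap columns leaves 34 comparable sites.
Mismatches occur at site 10 (E→D), site 12 (E→T), site 16 (P→N), site 22 (S→Q), site 24 (N→V), site 25 (R→N), site 27 (C→L), site 28 (I→S), site 32 (L→D), site 34 (V→M).
24 of the 34 comparable sites match, so the percent identity is 24/34 × 100 = 70.59%.

70.59%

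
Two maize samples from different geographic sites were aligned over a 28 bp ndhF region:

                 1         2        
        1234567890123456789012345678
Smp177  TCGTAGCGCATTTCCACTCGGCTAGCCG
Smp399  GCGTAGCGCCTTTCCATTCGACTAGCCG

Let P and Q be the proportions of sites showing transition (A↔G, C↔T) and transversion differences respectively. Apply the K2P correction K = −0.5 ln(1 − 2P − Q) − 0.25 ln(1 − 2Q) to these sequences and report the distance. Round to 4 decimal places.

0.1591

Mismatches occur at site 1 (T↔G, transversion), site 10 (A↔C, transversion), site 17 (C↔T, transition), site 21 (G↔A, transition).
Of the 4 differences, 2 transitions and 2 transversions over 28 sites: P = 2/28 = 0.071429, Q = 2/28 = 0.071429.
d = −0.5·ln(0.785713) − 0.25·ln(0.857142) = −0.5·(-0.241164) − 0.25·(-0.154152) = 0.1591.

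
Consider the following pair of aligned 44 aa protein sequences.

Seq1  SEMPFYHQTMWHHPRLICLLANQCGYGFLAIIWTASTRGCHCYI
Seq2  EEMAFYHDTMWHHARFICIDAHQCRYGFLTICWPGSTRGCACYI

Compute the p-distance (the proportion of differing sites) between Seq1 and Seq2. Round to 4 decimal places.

0.3182

The sequences differ at positions 1 (S/E), 4 (P/A), 8 (Q/D), 14 (P/A), 16 (L/F), 19 (L/I), 20 (L/D), 22 (N/H), 25 (G/R), 30 (A/T), 32 (I/C), 34 (T/P), 35 (A/G), 41 (H/A).
There are 14 differences over 44 sites, so p = 14/44 = 0.3182.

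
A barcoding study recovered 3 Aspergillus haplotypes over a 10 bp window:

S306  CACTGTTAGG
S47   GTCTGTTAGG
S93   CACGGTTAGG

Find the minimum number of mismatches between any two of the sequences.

1

Pairwise Hamming distances:
  S306 vs S47: 2
  S306 vs S93: 1
  S47 vs S93: 3
The smallest is 1, between S306 and S93.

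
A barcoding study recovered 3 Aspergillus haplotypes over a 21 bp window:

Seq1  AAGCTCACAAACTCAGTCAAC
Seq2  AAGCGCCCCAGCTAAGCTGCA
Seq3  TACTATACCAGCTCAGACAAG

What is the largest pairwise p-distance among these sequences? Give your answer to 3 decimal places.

Pairwise Hamming distances:
  Seq1 vs Seq2: 10
  Seq1 vs Seq3: 9
  Seq2 vs Seq3: 12
The largest is 12 mismatches, between Seq2 and Seq3; p = 12/21 = 0.571.

0.571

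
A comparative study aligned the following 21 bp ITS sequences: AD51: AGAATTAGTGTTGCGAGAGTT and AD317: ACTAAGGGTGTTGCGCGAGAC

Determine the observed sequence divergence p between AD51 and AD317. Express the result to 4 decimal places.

0.3810

Mismatches occur at site 2 (G/C), site 3 (A/T), site 5 (T/A), site 6 (T/G), site 7 (A/G), site 16 (A/C), site 20 (T/A), site 21 (T/C).
There are 8 differences over 21 sites, so p = 8/21 = 0.3810.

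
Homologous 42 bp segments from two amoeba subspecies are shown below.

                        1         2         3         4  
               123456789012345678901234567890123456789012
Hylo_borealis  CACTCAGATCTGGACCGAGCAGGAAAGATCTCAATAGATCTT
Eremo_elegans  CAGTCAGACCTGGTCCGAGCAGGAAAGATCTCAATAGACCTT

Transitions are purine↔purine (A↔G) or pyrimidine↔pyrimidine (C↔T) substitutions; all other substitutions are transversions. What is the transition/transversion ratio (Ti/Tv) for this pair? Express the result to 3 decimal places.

The sequences differ at positions 3 (C/G, transversion), 9 (T/C, transition), 14 (A/T, transversion), 39 (T/C, transition).
Of the 4 differences, 2 transitions and 2 transversions, so Ti/Tv = 2/2 = 1.000.

1.000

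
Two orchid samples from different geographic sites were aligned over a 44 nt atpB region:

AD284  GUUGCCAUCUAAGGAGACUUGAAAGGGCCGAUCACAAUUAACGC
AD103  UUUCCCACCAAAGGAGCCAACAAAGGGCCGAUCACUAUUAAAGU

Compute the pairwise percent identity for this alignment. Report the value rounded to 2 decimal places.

75.00%

Mismatches occur at site 1 (G↔U), site 4 (G↔C), site 8 (U↔C), site 10 (U↔A), site 17 (A↔C), site 19 (U↔A), site 20 (U↔A), site 21 (G↔C), site 36 (A↔U), site 42 (C↔A), site 44 (C↔U).
33 of the 44 sites match, so the percent identity is 33/44 × 100 = 75.00%.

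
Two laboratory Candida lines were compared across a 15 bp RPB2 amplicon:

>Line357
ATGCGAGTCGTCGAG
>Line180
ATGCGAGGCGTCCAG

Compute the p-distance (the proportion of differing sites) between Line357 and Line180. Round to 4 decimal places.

0.1333

Mismatches occur at site 8 (T/G), site 13 (G/C).
There are 2 differences over 15 sites, so p = 2/15 = 0.1333.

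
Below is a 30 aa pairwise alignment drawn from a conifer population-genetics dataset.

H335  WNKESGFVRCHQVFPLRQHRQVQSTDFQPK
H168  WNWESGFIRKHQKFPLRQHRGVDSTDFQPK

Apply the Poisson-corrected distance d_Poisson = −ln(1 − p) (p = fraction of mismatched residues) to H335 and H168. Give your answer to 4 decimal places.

0.2231

The sequences differ at positions 3 (K/W), 8 (V/I), 10 (C/K), 13 (V/K), 21 (Q/G), 23 (Q/D).
p = 6/30 = 0.200000.
d = −ln(1 − 0.200000) = −ln(0.800000) = 0.2231.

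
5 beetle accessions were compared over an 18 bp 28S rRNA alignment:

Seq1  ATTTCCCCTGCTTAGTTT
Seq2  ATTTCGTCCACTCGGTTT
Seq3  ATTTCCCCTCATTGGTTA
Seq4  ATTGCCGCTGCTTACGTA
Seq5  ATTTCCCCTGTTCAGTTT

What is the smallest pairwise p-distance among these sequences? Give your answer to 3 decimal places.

Pairwise Hamming distances:
  Seq1 vs Seq2: 6
  Seq1 vs Seq3: 4
  Seq1 vs Seq4: 5
  Seq1 vs Seq5: 2
  Seq2 vs Seq3: 7
  Seq2 vs Seq4: 10
  Seq2 vs Seq5: 6
  Seq3 vs Seq4: 7
  Seq3 vs Seq5: 5
  Seq4 vs Seq5: 7
The smallest is 2 mismatches, between Seq1 and Seq5; p = 2/18 = 0.111.

0.111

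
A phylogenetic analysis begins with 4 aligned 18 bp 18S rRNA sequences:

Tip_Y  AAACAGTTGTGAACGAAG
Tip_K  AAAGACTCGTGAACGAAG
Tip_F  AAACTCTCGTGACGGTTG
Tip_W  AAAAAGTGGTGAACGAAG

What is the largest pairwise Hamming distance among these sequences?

Pairwise Hamming distances:
  Tip_Y vs Tip_K: 3
  Tip_Y vs Tip_F: 7
  Tip_Y vs Tip_W: 2
  Tip_K vs Tip_F: 6
  Tip_K vs Tip_W: 3
  Tip_F vs Tip_W: 8
The largest is 8, between Tip_F and Tip_W.

8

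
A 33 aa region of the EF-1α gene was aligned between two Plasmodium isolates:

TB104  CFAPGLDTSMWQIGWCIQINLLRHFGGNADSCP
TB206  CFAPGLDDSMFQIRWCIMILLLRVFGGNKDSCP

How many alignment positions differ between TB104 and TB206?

7

Differing sites — 8:T/D; 11:W/F; 14:G/R; 18:Q/M; 20:N/L; 24:H/V; 29:A/K.
That gives 7 mismatches out of 33 aligned sites, so the Hamming distance is 7.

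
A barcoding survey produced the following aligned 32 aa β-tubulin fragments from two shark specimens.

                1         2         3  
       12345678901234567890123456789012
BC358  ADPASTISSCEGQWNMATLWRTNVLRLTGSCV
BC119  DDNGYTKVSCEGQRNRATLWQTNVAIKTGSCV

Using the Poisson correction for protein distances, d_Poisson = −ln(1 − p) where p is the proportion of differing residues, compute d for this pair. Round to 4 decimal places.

Differing sites — 1:A/D; 3:P/N; 4:A/G; 5:S/Y; 7:I/K; 8:S/V; 14:W/R; 16:M/R; 21:R/Q; 25:L/A; 26:R/I; 27:L/K.
p = 12/32 = 0.375000.
d = −ln(1 − 0.375000) = −ln(0.625000) = 0.4700.

0.4700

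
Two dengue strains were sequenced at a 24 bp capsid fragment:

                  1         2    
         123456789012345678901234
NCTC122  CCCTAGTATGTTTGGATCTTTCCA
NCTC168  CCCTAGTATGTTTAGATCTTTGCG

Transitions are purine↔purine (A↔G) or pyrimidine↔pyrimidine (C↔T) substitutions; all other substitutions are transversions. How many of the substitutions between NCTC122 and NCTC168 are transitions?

Mismatches occur at site 14 (G→A, transition), site 22 (C→G, transversion), site 24 (A→G, transition).
Of the 3 differences, 2 transitions and 1 transversion, so the answer is 2.

2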